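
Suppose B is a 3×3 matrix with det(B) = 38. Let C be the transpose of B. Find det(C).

det(Bᵀ) = det(B).
det(C) = (1)·(38) = 38

38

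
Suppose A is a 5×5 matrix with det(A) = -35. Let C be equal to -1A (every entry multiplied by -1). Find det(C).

The determinant is 35.

For a 5×5 matrix, det(-1A) = (-1)^5·det(A) = -1·det(A).
det(C) = (-1)·(-35) = 35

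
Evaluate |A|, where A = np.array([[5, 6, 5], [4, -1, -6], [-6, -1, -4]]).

Expand along column 1:
  + 5 · |-1 -6; -1 -4| = 5·(4 − 6) = -10
  − 4 · |6 5; -1 -4| = −4·(-24 − (-5)) = 76
  + (-6) · |6 5; -1 -6| = (-6)·(-36 − (-5)) = 186
Sum: (-10) + (76) + (186) = 252

The determinant is 252.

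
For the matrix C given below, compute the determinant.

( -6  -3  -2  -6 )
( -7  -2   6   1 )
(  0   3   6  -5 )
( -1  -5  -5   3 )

Expand along row 3 (it has 1 zero):
  − (3) · M_32   where M_32 = det([-6 -2 -6; -7 6 1; -1 -5 3]) = -424
  + (6) · M_33   where M_33 = det([-6 -3 -6; -7 -2 1; -1 -5 3]) = -252
  − (-5) · M_34   where M_34 = det([-6 -3 -2; -7 -2 6; -1 -5 -5]) = -183
det = (-1)·(3)·(-424) + (+1)·(6)·(-252) + (-1)·(-5)·(-183) = -1155

-1155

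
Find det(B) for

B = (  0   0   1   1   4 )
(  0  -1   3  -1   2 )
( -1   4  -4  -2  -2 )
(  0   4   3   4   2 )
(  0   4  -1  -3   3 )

Expand along column 1 (it has 4 zeros):
  + (-1) · M_31   where M_31 = det([0 1 1 4; -1 3 -1 2; 4 3 4 2; 4 -1 -3 3]) = -405
det = (+1)·(-1)·(-405) = 405

det(B) = 405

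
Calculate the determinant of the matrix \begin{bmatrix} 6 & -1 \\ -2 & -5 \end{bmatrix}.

-32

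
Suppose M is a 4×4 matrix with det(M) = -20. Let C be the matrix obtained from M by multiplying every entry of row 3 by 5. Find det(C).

Scaling one row by 5 multiplies the determinant by 5.
det(C) = (5)·(-20) = -100

det(C) = -100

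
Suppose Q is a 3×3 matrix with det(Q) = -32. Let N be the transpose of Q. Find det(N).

det(N) = -32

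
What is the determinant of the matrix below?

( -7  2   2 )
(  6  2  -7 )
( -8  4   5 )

Expand along row 1:
  + (-7) · |2 -7; 4 5| = (-7)·(10 − (-28)) = -266
  − 2 · |6 -7; -8 5| = −2·(30 − 56) = 52
  + 2 · |6 2; -8 4| = 2·(24 − (-16)) = 80
Sum: (-266) + (52) + (80) = -134

The determinant is -134.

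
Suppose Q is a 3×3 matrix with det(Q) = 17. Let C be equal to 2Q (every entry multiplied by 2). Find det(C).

136

For a 3×3 matrix, det(2Q) = 2^3·det(Q) = 8·det(Q).
det(C) = (8)·(17) = 136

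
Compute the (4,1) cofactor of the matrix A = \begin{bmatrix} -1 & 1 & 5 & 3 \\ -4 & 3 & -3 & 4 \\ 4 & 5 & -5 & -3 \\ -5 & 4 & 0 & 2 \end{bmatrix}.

Delete row 4 and column 1; the remaining 3×3 submatrix is [1 5 3; 3 -3 4; 5 -5 -3].
Its determinant is 174.
The cofactor carries sign (−1)^(4+1) = −1, so C_{4,1} = −(174) = -174.

The cofactor is -174.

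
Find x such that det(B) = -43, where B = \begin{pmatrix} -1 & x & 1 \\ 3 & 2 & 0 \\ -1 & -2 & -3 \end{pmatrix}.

-5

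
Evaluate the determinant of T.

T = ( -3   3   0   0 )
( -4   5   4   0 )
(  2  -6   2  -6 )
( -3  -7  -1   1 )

|T| = -756

Expand along row 1 (it has 2 zeros):
  + (-3) · M_11   where M_11 = det([5 4 0; -6 2 -6; -7 -1 1]) = 172
  − (3) · M_12   where M_12 = det([-4 4 0; 2 2 -6; -3 -1 1]) = 80
det = (+1)·(-3)·(172) + (-1)·(3)·(80) = -756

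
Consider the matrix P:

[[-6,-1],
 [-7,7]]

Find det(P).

det(P) = (-6)·7 − (-1)·(-7) = -42 − 7 = -49

|P| = -49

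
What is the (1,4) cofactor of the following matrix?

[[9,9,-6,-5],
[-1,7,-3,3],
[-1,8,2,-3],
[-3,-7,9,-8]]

158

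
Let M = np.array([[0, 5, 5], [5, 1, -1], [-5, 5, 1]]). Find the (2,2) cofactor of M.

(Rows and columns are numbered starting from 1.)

Delete row 2 and column 2; the remaining 2×2 submatrix is [0 5; -5 1].
Its determinant is 0·1 − 5·(-5) = 25.
The cofactor carries sign (−1)^(2+2) = +1, so C_{2,2} = +(25) = 25.

25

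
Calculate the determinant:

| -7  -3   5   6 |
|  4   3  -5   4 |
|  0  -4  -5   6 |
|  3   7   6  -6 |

The determinant is 802.

Expand along row 3 (it has 1 zero):
  − (-4) · M_32   where M_32 = det([-7 5 6; 4 -5 4; 3 6 -6]) = 372
  + (-5) · M_33   where M_33 = det([-7 -3 6; 4 3 4; 3 7 -6]) = 328
  − (6) · M_34   where M_34 = det([-7 -3 5; 4 3 -5; 3 7 6]) = -159
det = (-1)·(-4)·(372) + (+1)·(-5)·(328) + (-1)·(6)·(-159) = 802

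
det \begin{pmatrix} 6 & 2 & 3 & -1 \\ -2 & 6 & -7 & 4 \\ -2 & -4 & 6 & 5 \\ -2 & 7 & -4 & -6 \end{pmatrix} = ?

-2702

Expand along row 1:
  + (6) · M_11   where M_11 = det([6 -7 4; -4 6 5; 7 -4 -6]) = -277
  − (2) · M_12   where M_12 = det([-2 -7 4; -2 6 5; -2 -4 -6]) = 266
  + (3) · M_13   where M_13 = det([-2 6 4; -2 -4 5; -2 7 -6]) = -198
  − (-1) · M_14   where M_14 = det([-2 6 -7; -2 -4 6; -2 7 -4]) = 86
det = (+1)·(6)·(-277) + (-1)·(2)·(266) + (+1)·(3)·(-198) + (-1)·(-1)·(86) = -2702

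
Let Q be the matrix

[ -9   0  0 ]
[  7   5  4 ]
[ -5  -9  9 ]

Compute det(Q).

det(Q) = -729

Expand along row 1:
  + (-9) · |5 4; -9 9| = (-9)·(45 − (-36)) = -729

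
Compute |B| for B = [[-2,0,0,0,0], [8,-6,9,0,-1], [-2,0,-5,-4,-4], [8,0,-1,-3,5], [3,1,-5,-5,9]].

Expand along row 1 (it has 4 zeros):
  + (-2) · M_11   where M_11 = det([-6 9 0 -1; 0 -5 -4 -4; 0 -1 -3 5; 1 -5 -5 9]) = -385
det = (+1)·(-2)·(-385) = 770

770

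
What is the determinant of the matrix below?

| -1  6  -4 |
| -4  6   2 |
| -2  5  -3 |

Expand along column 1:
  + (-1) · |6 2; 5 -3| = (-1)·(-18 − 10) = 28
  − (-4) · |6 -4; 5 -3| = −(-4)·(-18 − (-20)) = 8
  + (-2) · |6 -4; 6 2| = (-2)·(12 − (-24)) = -72
Sum: (28) + (8) + (-72) = -36

-36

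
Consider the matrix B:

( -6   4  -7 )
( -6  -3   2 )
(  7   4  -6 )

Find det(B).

Expand along row 1:
  + (-6) · |-3 2; 4 -6| = (-6)·(18 − 8) = -60
  − 4 · |-6 2; 7 -6| = −4·(36 − 14) = -88
  + (-7) · |-6 -3; 7 4| = (-7)·(-24 − (-21)) = 21
Sum: (-60) + (-88) + (21) = -127

The determinant is -127.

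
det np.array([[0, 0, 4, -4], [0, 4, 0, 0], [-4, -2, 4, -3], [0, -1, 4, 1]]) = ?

Expand along row 2 (it has 3 zeros):
  + (4) · M_22   where M_22 = det([0 4 -4; -4 4 -3; 0 4 1]) = 80
det = (+1)·(4)·(80) = 320

320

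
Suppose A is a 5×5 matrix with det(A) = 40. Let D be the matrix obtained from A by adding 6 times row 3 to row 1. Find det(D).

Adding a multiple of one row to another leaves the determinant unchanged.
det(D) = (1)·(40) = 40

The determinant is 40.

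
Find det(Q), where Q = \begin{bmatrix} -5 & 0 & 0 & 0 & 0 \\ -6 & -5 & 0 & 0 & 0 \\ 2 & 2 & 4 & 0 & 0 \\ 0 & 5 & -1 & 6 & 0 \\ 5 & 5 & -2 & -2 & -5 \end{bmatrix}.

Q is lower triangular, so det(Q) is the product of the diagonal entries:
det = (-5) · (-5) · (4) · (6) · (-5) = -3000

-3000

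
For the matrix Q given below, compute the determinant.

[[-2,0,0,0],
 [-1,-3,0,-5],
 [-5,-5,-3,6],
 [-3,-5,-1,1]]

Expand along row 1 (it has 3 zeros):
  + (-2) · M_11   where M_11 = det([-3 0 -5; -5 -3 6; -5 -1 1]) = 41
det = (+1)·(-2)·(41) = -82

-82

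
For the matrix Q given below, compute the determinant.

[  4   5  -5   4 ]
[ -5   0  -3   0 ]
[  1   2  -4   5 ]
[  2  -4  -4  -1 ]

Expand along row 2 (it has 2 zeros):
  − (-5) · M_21   where M_21 = det([5 -5 4; 2 -4 5; -4 -4 -1]) = 114
  − (-3) · M_23   where M_23 = det([4 5 4; 1 2 5; 2 -4 -1]) = 95
det = (-1)·(-5)·(114) + (-1)·(-3)·(95) = 855

The determinant is 855.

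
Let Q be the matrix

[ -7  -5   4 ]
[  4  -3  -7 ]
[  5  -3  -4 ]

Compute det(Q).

170

Expand along column 1:
  + (-7) · |-3 -7; -3 -4| = (-7)·(12 − 21) = 63
  − 4 · |-5 4; -3 -4| = −4·(20 − (-12)) = -128
  + 5 · |-5 4; -3 -7| = 5·(35 − (-12)) = 235
Sum: (63) + (-128) + (235) = 170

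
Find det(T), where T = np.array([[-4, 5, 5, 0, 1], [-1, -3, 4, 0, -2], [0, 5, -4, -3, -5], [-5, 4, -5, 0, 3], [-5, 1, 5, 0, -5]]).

Expand along column 4 (it has 4 zeros):
  − (-3) · M_34   where M_34 = det([-4 5 5 1; -1 -3 4 -2; -5 4 -5 3; -5 1 5 -5]) = 982
det = (-1)·(-3)·(982) = 2946

2946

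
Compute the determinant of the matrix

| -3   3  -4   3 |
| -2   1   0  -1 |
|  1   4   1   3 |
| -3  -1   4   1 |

302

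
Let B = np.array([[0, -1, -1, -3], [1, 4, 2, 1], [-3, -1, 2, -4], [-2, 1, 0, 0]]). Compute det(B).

Expand along row 4 (it has 2 zeros):
  − (-2) · M_41   where M_41 = det([-1 -1 -3; 4 2 1; -1 2 -4]) = -35
  + (1) · M_42   where M_42 = det([0 -1 -3; 1 2 1; -3 2 -4]) = -25
det = (-1)·(-2)·(-35) + (+1)·(1)·(-25) = -95

The determinant is -95.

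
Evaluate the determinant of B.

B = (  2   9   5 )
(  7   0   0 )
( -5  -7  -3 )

Expand along row 2:
  − 7 · |9 5; -7 -3| = −7·(-27 − (-35)) = -56

The determinant is -56.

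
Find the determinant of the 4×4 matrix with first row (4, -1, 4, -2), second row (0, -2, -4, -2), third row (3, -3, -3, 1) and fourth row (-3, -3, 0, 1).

438

Expand along row 2 (it has 1 zero):
  + (-2) · M_22   where M_22 = det([4 4 -2; 3 -3 1; -3 0 1]) = -18
  − (-4) · M_23   where M_23 = det([4 -1 -2; 3 -3 1; -3 -3 1]) = 42
  + (-2) · M_24   where M_24 = det([4 -1 4; 3 -3 -3; -3 -3 0]) = -117
det = (+1)·(-2)·(-18) + (-1)·(-4)·(42) + (+1)·(-2)·(-117) = 438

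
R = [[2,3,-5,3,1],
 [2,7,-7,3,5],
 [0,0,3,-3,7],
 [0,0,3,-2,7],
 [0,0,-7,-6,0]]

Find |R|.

392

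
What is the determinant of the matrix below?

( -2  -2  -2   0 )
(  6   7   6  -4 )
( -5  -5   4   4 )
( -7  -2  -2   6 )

-428

Expand along row 1 (it has 1 zero):
  + (-2) · M_11   where M_11 = det([7 6 -4; -5 4 4; -2 -2 6]) = 284
  − (-2) · M_12   where M_12 = det([6 6 -4; -5 4 4; -7 -2 6]) = 52
  + (-2) · M_13   where M_13 = det([6 7 -4; -5 -5 4; -7 -2 6]) = -18
det = (+1)·(-2)·(284) + (-1)·(-2)·(52) + (+1)·(-2)·(-18) = -428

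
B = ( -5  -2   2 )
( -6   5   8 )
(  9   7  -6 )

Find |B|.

184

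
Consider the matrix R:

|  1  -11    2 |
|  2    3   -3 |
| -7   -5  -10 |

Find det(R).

det(R) = -474

Expand along column 1:
  + 1 · |3 -3; -5 -10| = 1·(-30 − 15) = -45
  − 2 · |-11 2; -5 -10| = −2·(110 − (-10)) = -240
  + (-7) · |-11 2; 3 -3| = (-7)·(33 − 6) = -189
Sum: (-45) + (-240) + (-189) = -474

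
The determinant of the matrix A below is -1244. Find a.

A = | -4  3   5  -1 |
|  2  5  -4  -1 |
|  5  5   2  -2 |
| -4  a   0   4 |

a = 4

Expanding along the row containing a, det(A) is linear in a: det(A) = (-69)·a + (-968).
Set (-69)·a + (-968) = -1244  ⇒  (-69)·a = -276  ⇒  a = 4.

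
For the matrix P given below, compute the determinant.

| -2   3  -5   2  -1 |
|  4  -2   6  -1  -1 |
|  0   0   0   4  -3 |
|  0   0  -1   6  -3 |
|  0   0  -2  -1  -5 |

|P| = 280

P is block upper-triangular with a 2×2 block and a 3×3 block on the diagonal, so its determinant equals the product of the determinants of the diagonal blocks.
det of the 2×2 block = -8
det of the 3×3 block = -35
det = (-8)·(-35) = 280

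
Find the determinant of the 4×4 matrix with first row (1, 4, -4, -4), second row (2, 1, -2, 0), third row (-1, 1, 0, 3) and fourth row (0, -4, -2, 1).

-172

Expand along row 2 (it has 1 zero):
  − (2) · M_21   where M_21 = det([4 -4 -4; 1 0 3; -4 -2 1]) = 84
  + (1) · M_22   where M_22 = det([1 -4 -4; -1 0 3; 0 -2 1]) = -6
  − (-2) · M_23   where M_23 = det([1 4 -4; -1 1 3; 0 -4 1]) = 1
det = (-1)·(2)·(84) + (+1)·(1)·(-6) + (-1)·(-2)·(1) = -172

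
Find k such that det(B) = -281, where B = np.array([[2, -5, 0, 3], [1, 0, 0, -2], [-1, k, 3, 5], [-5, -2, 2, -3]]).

k = 1

Expanding along the row containing k, det(B) is linear in k: det(B) = (-14)·k + (-267).
Set (-14)·k + (-267) = -281  ⇒  (-14)·k = -14  ⇒  k = 1.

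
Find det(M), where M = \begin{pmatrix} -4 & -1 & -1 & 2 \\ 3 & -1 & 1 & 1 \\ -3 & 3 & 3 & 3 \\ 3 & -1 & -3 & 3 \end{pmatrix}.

Expand along row 1:
  + (-4) · M_11   where M_11 = det([-1 1 1; 3 3 3; -1 -3 3]) = -36
  − (-1) · M_12   where M_12 = det([3 1 1; -3 3 3; 3 -3 3]) = 72
  + (-1) · M_13   where M_13 = det([3 -1 1; -3 3 3; 3 -1 3]) = 12
  − (2) · M_14   where M_14 = det([3 -1 1; -3 3 3; 3 -1 -3]) = -24
det = (+1)·(-4)·(-36) + (-1)·(-1)·(72) + (+1)·(-1)·(12) + (-1)·(2)·(-24) = 252

|M| = 252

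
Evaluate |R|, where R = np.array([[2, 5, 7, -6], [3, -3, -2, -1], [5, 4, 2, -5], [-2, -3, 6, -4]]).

Expand along row 1:
  + (2) · M_11   where M_11 = det([-3 -2 -1; 4 2 -5; -3 6 -4]) = -158
  − (5) · M_12   where M_12 = det([3 -2 -1; 5 2 -5; -2 6 -4]) = -28
  + (7) · M_13   where M_13 = det([3 -3 -1; 5 4 -5; -2 -3 -4]) = -176
  − (-6) · M_14   where M_14 = det([3 -3 -2; 5 4 2; -2 -3 6]) = 206
det = (+1)·(2)·(-158) + (-1)·(5)·(-28) + (+1)·(7)·(-176) + (-1)·(-6)·(206) = -172

det(R) = -172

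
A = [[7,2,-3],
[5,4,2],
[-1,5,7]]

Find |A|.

Expand along row 1:
  + 7 · |4 2; 5 7| = 7·(28 − 10) = 126
  − 2 · |5 2; -1 7| = −2·(35 − (-2)) = -74
  + (-3) · |5 4; -1 5| = (-3)·(25 − (-4)) = -87
Sum: (126) + (-74) + (-87) = -35

det(A) = -35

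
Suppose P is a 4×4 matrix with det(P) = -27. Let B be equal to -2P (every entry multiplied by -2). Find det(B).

-432

For a 4×4 matrix, det(-2P) = (-2)^4·det(P) = 16·det(P).
det(B) = (16)·(-27) = -432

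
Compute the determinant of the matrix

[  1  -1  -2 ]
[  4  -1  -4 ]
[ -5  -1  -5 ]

Expand along row 1:
  + 1 · |-1 -4; -1 -5| = 1·(5 − 4) = 1
  − (-1) · |4 -4; -5 -5| = −(-1)·(-20 − 20) = -40
  + (-2) · |4 -1; -5 -1| = (-2)·(-4 − 5) = 18
Sum: (1) + (-40) + (18) = -21

-21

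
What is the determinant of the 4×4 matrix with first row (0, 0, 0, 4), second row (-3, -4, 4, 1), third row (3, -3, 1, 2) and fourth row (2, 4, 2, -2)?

Expand along row 1 (it has 3 zeros):
  − (4) · M_14   where M_14 = det([-3 -4 4; 3 -3 1; 2 4 2]) = 118
det = (-1)·(4)·(118) = -472

-472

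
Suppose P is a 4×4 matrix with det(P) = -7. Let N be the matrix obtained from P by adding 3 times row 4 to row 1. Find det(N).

The determinant is -7.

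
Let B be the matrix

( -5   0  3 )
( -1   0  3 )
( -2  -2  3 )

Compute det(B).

det(B) = -24

Expand along column 2:
  − (-2) · |-5 3; -1 3| = −(-2)·(-15 − (-3)) = -24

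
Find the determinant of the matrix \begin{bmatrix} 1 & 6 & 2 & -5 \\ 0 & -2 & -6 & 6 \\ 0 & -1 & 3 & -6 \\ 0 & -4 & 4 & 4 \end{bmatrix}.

-192

Expand along column 1 (it has 3 zeros):
  + (1) · M_11   where M_11 = det([-2 -6 6; -1 3 -6; -4 4 4]) = -192
det = (+1)·(1)·(-192) = -192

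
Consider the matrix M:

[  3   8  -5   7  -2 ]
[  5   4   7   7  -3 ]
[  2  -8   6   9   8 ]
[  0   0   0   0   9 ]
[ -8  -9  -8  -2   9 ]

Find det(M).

Expand along row 4 (it has 4 zeros):
  − (9) · M_45   where M_45 = det([3 8 -5 7; 5 4 7 7; 2 -8 6 9; -8 -9 -8 -2]) = 3366
det = (-1)·(9)·(3366) = -30294

-30294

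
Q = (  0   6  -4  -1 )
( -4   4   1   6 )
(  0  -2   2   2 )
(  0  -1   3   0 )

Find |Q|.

det(Q) = -96

Expand along column 1 (it has 3 zeros):
  − (-4) · M_21   where M_21 = det([6 -4 -1; -2 2 2; -1 3 0]) = -24
det = (-1)·(-4)·(-24) = -96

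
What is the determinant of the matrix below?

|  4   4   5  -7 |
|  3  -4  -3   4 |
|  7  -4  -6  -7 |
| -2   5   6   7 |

The determinant is 1024.

Expand along row 1:
  + (4) · M_11   where M_11 = det([-4 -3 4; -4 -6 -7; 5 6 7]) = 45
  − (4) · M_12   where M_12 = det([3 -3 4; 7 -6 -7; -2 6 7]) = 225
  + (5) · M_13   where M_13 = det([3 -4 4; 7 -4 -7; -2 5 7]) = 269
  − (-7) · M_14   where M_14 = det([3 -4 -3; 7 -4 -6; -2 5 6]) = 57
det = (+1)·(4)·(45) + (-1)·(4)·(225) + (+1)·(5)·(269) + (-1)·(-7)·(57) = 1024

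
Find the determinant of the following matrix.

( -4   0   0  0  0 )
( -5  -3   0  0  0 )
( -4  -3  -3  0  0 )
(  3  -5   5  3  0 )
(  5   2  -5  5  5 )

The matrix is lower triangular, so the determinant is the product of the diagonal entries:
det = (-4) · (-3) · (-3) · (3) · (5) = -540

-540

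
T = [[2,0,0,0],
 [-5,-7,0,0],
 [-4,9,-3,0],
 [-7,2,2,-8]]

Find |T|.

T is lower triangular, so det(T) is the product of the diagonal entries:
det = (2) · (-7) · (-3) · (-8) = -336

|T| = -336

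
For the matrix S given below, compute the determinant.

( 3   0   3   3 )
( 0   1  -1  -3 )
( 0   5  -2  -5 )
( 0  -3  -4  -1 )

det(S) = 120

Expand along column 1 (it has 3 zeros):
  + (3) · M_11   where M_11 = det([1 -1 -3; 5 -2 -5; -3 -4 -1]) = 40
det = (+1)·(3)·(40) = 120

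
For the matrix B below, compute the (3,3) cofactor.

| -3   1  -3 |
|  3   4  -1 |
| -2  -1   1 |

Delete row 3 and column 3; the remaining 2×2 submatrix is [-3 1; 3 4].
Its determinant is (-3)·4 − 1·3 = -15.
The cofactor carries sign (−1)^(3+3) = +1, so C_{3,3} = +(-15) = -15.

The cofactor is -15.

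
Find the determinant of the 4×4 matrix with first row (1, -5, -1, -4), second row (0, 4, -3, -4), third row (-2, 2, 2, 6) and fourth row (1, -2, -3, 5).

Expand along row 2 (it has 1 zero):
  + (4) · M_22   where M_22 = det([1 -1 -4; -2 2 6; 1 -3 5]) = -4
  − (-3) · M_23   where M_23 = det([1 -5 -4; -2 2 6; 1 -2 5]) = -66
  + (-4) · M_24   where M_24 = det([1 -5 -1; -2 2 2; 1 -2 -3]) = 16
det = (+1)·(4)·(-4) + (-1)·(-3)·(-66) + (+1)·(-4)·(16) = -278

The determinant is -278.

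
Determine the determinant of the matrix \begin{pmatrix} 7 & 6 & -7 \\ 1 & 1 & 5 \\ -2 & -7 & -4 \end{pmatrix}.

The determinant is 216.

Expand along column 1:
  + 7 · |1 5; -7 -4| = 7·(-4 − (-35)) = 217
  − 1 · |6 -7; -7 -4| = −1·(-24 − 49) = 73
  + (-2) · |6 -7; 1 5| = (-2)·(30 − (-7)) = -74
Sum: (217) + (73) + (-74) = 216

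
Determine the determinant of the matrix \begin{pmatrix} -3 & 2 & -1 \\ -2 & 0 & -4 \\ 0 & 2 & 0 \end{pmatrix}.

The determinant is -20.

Expand along row 3:
  − 2 · |-3 -1; -2 -4| = −2·(12 − 2) = -20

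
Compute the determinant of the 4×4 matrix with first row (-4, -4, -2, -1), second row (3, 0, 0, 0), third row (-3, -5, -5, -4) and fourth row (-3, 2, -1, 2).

Expand along row 2 (it has 3 zeros):
  − (3) · M_21   where M_21 = det([-4 -2 -1; -5 -5 -4; 2 -1 2]) = 37
det = (-1)·(3)·(37) = -111

-111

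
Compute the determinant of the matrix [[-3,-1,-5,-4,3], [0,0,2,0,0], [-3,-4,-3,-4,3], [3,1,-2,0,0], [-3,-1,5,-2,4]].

The determinant is 180.

Expand along row 2 (it has 4 zeros):
  − (2) · M_23   where M_23 = det([-3 -1 -4 3; -3 -4 -4 3; 3 1 0 0; -3 -1 -2 4]) = -90
det = (-1)·(2)·(-90) = 180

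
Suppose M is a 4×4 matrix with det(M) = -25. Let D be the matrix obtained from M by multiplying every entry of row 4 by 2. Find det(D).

-50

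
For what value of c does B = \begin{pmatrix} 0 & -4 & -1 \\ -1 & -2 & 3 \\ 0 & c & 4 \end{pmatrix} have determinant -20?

-4

Expanding along the column containing c, det(B) is linear in c: det(B) = (1)·c + (-16).
Set (1)·c + (-16) = -20  ⇒  (1)·c = -4  ⇒  c = -4.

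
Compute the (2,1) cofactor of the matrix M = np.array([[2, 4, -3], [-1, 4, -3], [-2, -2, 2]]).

-2

Delete row 2 and column 1; the remaining 2×2 submatrix is [4 -3; -2 2].
Its determinant is 4·2 − (-3)·(-2) = 2.
The cofactor carries sign (−1)^(2+1) = −1, so C_{2,1} = −(2) = -2.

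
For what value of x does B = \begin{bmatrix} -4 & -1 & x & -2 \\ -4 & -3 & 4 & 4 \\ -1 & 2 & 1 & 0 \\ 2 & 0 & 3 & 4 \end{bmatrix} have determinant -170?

2

Expanding along the column containing x, det(B) is linear in x: det(B) = (-60)·x + (-50).
Set (-60)·x + (-50) = -170  ⇒  (-60)·x = -120  ⇒  x = 2.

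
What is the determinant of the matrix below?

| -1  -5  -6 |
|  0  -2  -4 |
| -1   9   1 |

-42

Expand along column 1:
  + (-1) · |-2 -4; 9 1| = (-1)·(-2 − (-36)) = -34
  + (-1) · |-5 -6; -2 -4| = (-1)·(20 − 12) = -8
Sum: (-34) + (-8) = -42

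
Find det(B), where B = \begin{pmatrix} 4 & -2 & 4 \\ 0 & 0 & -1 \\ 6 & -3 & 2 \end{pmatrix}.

Expand along row 2:
  − (-1) · |4 -2; 6 -3| = −(-1)·(-12 − (-12)) = 0

0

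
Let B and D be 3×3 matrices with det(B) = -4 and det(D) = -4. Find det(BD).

16

det(BD) = det(B)·det(D) = (-4)·(-4) = 16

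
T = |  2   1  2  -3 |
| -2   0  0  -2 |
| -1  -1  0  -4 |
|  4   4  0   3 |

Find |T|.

Expand along column 3 (it has 3 zeros):
  + (2) · M_13   where M_13 = det([-2 0 -2; -1 -1 -4; 4 4 3]) = -26
det = (+1)·(2)·(-26) = -52

|T| = -52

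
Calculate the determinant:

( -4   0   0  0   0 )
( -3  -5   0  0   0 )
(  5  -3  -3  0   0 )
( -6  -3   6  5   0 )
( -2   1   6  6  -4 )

The matrix is lower triangular, so the determinant is the product of the diagonal entries:
det = (-4) · (-5) · (-3) · (5) · (-4) = 1200

1200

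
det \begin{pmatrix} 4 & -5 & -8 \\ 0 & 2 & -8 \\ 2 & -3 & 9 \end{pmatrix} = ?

The determinant is 88.

Expand along row 2:
  + 2 · |4 -8; 2 9| = 2·(36 − (-16)) = 104
  − (-8) · |4 -5; 2 -3| = −(-8)·(-12 − (-10)) = -16
Sum: (104) + (-16) = 88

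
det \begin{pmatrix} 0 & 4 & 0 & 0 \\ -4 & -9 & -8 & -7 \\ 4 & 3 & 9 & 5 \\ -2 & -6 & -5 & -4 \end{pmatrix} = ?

-40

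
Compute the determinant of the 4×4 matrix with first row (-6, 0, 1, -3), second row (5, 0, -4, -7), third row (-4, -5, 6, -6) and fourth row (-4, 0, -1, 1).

Expand along column 2 (it has 3 zeros):
  − (-5) · M_32   where M_32 = det([-6 1 -3; 5 -4 -7; -4 -1 1]) = 152
det = (-1)·(-5)·(152) = 760

760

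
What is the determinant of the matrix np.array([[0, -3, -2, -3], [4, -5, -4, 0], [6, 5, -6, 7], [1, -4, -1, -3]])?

146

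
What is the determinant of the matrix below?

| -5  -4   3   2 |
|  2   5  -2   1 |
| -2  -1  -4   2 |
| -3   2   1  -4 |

The determinant is -644.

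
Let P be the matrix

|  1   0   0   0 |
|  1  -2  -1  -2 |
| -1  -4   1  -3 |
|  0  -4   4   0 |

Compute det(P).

-12

Expand along row 1 (it has 3 zeros):
  + (1) · M_11   where M_11 = det([-2 -1 -2; -4 1 -3; -4 4 0]) = -12
det = (+1)·(1)·(-12) = -12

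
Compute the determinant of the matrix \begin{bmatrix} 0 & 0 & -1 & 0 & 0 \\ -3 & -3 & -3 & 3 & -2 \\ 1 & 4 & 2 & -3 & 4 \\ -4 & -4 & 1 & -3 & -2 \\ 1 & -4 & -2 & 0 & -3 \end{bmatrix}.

The determinant is -105.

Expand along row 1 (it has 4 zeros):
  + (-1) · M_13   where M_13 = det([-3 -3 3 -2; 1 4 -3 4; -4 -4 -3 -2; 1 -4 0 -3]) = 105
det = (+1)·(-1)·(105) = -105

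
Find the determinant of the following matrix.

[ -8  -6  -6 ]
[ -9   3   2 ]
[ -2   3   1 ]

Expand along row 1:
  + (-8) · |3 2; 3 1| = (-8)·(3 − 6) = 24
  − (-6) · |-9 2; -2 1| = −(-6)·(-9 − (-4)) = -30
  + (-6) · |-9 3; -2 3| = (-6)·(-27 − (-6)) = 126
Sum: (24) + (-30) + (126) = 120

120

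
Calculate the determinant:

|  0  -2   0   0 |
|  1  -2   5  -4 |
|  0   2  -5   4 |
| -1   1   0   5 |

-50

Expand along row 1 (it has 3 zeros):
  − (-2) · M_12   where M_12 = det([1 5 -4; 0 -5 4; -1 0 5]) = -25
det = (-1)·(-2)·(-25) = -50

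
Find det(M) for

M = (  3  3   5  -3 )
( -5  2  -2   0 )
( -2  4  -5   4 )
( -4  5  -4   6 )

The determinant is -533.

Expand along row 2 (it has 1 zero):
  − (-5) · M_21   where M_21 = det([3 5 -3; 4 -5 4; 5 -4 6]) = -89
  + (2) · M_22   where M_22 = det([3 5 -3; -2 -5 4; -4 -4 6]) = -26
  − (-2) · M_23   where M_23 = det([3 3 -3; -2 4 4; -4 5 6]) = -18
det = (-1)·(-5)·(-89) + (+1)·(2)·(-26) + (-1)·(-2)·(-18) = -533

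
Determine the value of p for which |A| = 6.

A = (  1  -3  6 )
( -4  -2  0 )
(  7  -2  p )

9

Expanding along the column containing p, det(A) is linear in p: det(A) = (-14)·p + (132).
Set (-14)·p + (132) = 6  ⇒  (-14)·p = -126  ⇒  p = 9.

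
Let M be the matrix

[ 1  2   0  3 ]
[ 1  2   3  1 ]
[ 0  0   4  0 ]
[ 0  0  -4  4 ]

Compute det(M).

|M| = 0

M is block upper-triangular with a 2×2 block and a 2×2 block on the diagonal, so its determinant equals the product of the determinants of the diagonal blocks.
det of the 2×2 block = 0
det of the 2×2 block = 16
det = (0)·(16) = 0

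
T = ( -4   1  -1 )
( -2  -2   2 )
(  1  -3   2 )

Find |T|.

-10

Expand along column 1:
  + (-4) · |-2 2; -3 2| = (-4)·(-4 − (-6)) = -8
  − (-2) · |1 -1; -3 2| = −(-2)·(2 − 3) = -2
  + 1 · |1 -1; -2 2| = 1·(2 − 2) = 0
Sum: (-8) + (-2) + (0) = -10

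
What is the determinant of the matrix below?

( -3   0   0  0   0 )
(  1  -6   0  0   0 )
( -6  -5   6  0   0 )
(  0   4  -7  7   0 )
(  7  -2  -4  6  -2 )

The determinant is -1512.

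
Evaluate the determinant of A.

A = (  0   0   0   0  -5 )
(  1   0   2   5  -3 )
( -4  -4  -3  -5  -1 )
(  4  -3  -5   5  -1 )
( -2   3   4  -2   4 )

Expand along row 1 (it has 4 zeros):
  + (-5) · M_15   where M_15 = det([1 0 2 5; -4 -4 -3 -5; 4 -3 -5 5; -2 3 4 -2]) = 56
det = (+1)·(-5)·(56) = -280

det(A) = -280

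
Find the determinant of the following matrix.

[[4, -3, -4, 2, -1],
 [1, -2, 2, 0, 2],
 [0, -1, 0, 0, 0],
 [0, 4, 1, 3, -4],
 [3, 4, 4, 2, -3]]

-190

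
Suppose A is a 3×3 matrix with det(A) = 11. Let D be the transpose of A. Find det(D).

det(Aᵀ) = det(A).
det(D) = (1)·(11) = 11

The determinant is 11.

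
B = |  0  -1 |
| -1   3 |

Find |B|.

-1

det(B) = 0·3 − (-1)·(-1) = 0 − 1 = -1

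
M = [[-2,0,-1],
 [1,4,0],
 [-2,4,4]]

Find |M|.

Expand along row 1:
  + (-2) · |4 0; 4 4| = (-2)·(16 − 0) = -32
  + (-1) · |1 4; -2 4| = (-1)·(4 − (-8)) = -12
Sum: (-32) + (-12) = -44

The determinant is -44.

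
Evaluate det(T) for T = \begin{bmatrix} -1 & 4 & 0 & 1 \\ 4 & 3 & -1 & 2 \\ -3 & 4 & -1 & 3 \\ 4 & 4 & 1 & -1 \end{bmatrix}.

|T| = 9

Expand along row 1 (it has 1 zero):
  + (-1) · M_11   where M_11 = det([3 -1 2; 4 -1 3; 4 1 -1]) = -6
  − (4) · M_12   where M_12 = det([4 -1 2; -3 -1 3; 4 1 -1]) = -15
  − (1) · M_14   where M_14 = det([4 3 -1; -3 4 -1; 4 4 1]) = 57
det = (+1)·(-1)·(-6) + (-1)·(4)·(-15) + (-1)·(1)·(57) = 9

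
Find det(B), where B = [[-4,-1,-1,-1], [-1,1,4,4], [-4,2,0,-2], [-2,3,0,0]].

|B| = 114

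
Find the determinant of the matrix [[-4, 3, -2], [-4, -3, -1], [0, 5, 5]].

The determinant is 140.

Expand along column 1:
  + (-4) · |-3 -1; 5 5| = (-4)·(-15 − (-5)) = 40
  − (-4) · |3 -2; 5 5| = −(-4)·(15 − (-10)) = 100
Sum: (40) + (100) = 140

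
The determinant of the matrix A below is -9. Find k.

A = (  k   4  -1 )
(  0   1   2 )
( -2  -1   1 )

3

Expanding along the column containing k, det(A) is linear in k: det(A) = (3)·k + (-18).
Set (3)·k + (-18) = -9  ⇒  (3)·k = 9  ⇒  k = 3.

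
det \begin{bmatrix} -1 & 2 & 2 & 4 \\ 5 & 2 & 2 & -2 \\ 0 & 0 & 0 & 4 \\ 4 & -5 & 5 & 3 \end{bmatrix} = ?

The determinant is 480.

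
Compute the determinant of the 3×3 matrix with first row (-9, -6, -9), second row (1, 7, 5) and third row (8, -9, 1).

The determinant is -117.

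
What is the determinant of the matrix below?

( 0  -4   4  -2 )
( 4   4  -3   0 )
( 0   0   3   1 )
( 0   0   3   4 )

The matrix is block upper-triangular with a 2×2 block and a 2×2 block on the diagonal, so its determinant equals the product of the determinants of the diagonal blocks.
det of the 2×2 block = 16
det of the 2×2 block = 9
det = (16)·(9) = 144

144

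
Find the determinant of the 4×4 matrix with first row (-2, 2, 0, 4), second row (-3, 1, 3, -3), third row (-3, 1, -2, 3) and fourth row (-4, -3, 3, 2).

Expand along row 1 (it has 1 zero):
  + (-2) · M_11   where M_11 = det([1 3 -3; 1 -2 3; -3 3 2]) = -37
  − (2) · M_12   where M_12 = det([-3 3 -3; -3 -2 3; -4 3 2]) = 72
  − (4) · M_14   where M_14 = det([-3 1 3; -3 1 -2; -4 -3 3]) = 65
det = (+1)·(-2)·(-37) + (-1)·(2)·(72) + (-1)·(4)·(65) = -330

-330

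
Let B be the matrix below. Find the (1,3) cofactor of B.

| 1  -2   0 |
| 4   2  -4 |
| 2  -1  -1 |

-8

Delete row 1 and column 3; the remaining 2×2 submatrix is [4 2; 2 -1].
Its determinant is 4·(-1) − 2·2 = -8.
The cofactor carries sign (−1)^(1+3) = +1, so C_{1,3} = +(-8) = -8.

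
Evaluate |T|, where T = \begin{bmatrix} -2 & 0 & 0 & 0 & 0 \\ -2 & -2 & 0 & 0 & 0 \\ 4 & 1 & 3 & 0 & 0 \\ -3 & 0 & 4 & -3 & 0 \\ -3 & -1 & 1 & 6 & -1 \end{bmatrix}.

36

T is lower triangular, so det(T) is the product of the diagonal entries:
det = (-2) · (-2) · (3) · (-3) · (-1) = 36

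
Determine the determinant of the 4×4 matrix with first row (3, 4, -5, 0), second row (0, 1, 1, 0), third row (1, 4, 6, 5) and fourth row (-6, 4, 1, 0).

The determinant is 315.

Expand along column 4 (it has 3 zeros):
  − (5) · M_34   where M_34 = det([3 4 -5; 0 1 1; -6 4 1]) = -63
det = (-1)·(5)·(-63) = 315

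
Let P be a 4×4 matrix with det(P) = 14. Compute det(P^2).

196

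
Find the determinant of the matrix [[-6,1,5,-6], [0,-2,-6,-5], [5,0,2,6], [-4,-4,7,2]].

The determinant is 1007.

Expand along row 2 (it has 1 zero):
  + (-2) · M_22   where M_22 = det([-6 5 -6; 5 2 6; -4 7 2]) = -200
  − (-6) · M_23   where M_23 = det([-6 1 -6; 5 0 6; -4 -4 2]) = -58
  + (-5) · M_24   where M_24 = det([-6 1 5; 5 0 2; -4 -4 7]) = -191
det = (+1)·(-2)·(-200) + (-1)·(-6)·(-58) + (+1)·(-5)·(-191) = 1007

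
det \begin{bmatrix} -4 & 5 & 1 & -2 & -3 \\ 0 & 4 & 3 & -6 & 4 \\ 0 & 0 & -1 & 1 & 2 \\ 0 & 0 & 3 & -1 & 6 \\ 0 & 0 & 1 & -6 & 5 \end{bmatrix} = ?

The determinant is 1184.

The matrix is block upper-triangular with a 2×2 block and a 3×3 block on the diagonal, so its determinant equals the product of the determinants of the diagonal blocks.
det of the 2×2 block = -16
det of the 3×3 block = -74
det = (-16)·(-74) = 1184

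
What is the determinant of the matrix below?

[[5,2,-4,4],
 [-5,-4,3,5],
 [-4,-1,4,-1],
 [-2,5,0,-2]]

Expand along row 4 (it has 1 zero):
  − (-2) · M_41   where M_41 = det([2 -4 4; -4 3 5; -1 4 -1]) = -62
  + (5) · M_42   where M_42 = det([5 -4 4; -5 3 5; -4 4 -1]) = -47
  + (-2) · M_44   where M_44 = det([5 2 -4; -5 -4 3; -4 -1 4]) = -5
det = (-1)·(-2)·(-62) + (+1)·(5)·(-47) + (+1)·(-2)·(-5) = -349

-349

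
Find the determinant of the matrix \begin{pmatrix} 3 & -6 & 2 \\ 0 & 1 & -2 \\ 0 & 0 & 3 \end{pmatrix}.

The matrix is upper triangular, so the determinant is the product of the diagonal entries:
det = (3) · (1) · (3) = 9

9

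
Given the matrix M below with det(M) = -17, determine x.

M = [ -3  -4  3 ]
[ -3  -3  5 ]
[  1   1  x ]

x = 4

Expanding along the row containing x, det(M) is linear in x: det(M) = (-3)·x + (-5).
Set (-3)·x + (-5) = -17  ⇒  (-3)·x = -12  ⇒  x = 4.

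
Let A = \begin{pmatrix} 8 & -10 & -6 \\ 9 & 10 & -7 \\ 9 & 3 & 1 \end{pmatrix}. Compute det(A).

|A| = 1346

Expand along column 1:
  + 8 · |10 -7; 3 1| = 8·(10 − (-21)) = 248
  − 9 · |-10 -6; 3 1| = −9·(-10 − (-18)) = -72
  + 9 · |-10 -6; 10 -7| = 9·(70 − (-60)) = 1170
Sum: (248) + (-72) + (1170) = 1346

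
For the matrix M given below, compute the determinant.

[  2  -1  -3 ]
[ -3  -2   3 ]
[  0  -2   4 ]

-34

Expand along row 3:
  − (-2) · |2 -3; -3 3| = −(-2)·(6 − 9) = -6
  + 4 · |2 -1; -3 -2| = 4·(-4 − 3) = -28
Sum: (-6) + (-28) = -34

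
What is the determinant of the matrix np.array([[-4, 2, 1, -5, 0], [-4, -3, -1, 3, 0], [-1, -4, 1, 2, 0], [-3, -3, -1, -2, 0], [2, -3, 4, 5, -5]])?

The determinant is 1370.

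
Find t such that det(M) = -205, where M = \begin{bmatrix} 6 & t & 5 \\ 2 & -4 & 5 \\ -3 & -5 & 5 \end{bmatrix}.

5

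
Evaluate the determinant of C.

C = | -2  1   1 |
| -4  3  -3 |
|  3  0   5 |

The determinant is -28.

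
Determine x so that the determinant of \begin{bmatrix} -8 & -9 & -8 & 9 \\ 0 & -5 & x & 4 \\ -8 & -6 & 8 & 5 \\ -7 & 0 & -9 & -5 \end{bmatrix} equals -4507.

x = 3

Expanding along the column containing x, det(M) is linear in x: det(M) = (-57)·x + (-4336).
Set (-57)·x + (-4336) = -4507  ⇒  (-57)·x = -171  ⇒  x = 3.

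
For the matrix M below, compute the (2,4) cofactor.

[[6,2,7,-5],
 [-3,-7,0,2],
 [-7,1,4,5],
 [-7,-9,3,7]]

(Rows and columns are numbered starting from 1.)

The cofactor is 710.

Delete row 2 and column 4; the remaining 3×3 submatrix is [6 2 7; -7 1 4; -7 -9 3].
Its determinant is 710.
The cofactor carries sign (−1)^(2+4) = +1, so C_{2,4} = +(710) = 710.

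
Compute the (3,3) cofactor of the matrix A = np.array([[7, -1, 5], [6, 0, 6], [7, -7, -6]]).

6

Delete row 3 and column 3; the remaining 2×2 submatrix is [7 -1; 6 0].
Its determinant is 7·0 − (-1)·6 = 6.
The cofactor carries sign (−1)^(3+3) = +1, so C_{3,3} = +(6) = 6.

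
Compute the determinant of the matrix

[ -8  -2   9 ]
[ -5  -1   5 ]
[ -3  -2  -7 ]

The determinant is 27.

Expand along column 1:
  + (-8) · |-1 5; -2 -7| = (-8)·(7 − (-10)) = -136
  − (-5) · |-2 9; -2 -7| = −(-5)·(14 − (-18)) = 160
  + (-3) · |-2 9; -1 5| = (-3)·(-10 − (-9)) = 3
Sum: (-136) + (160) + (3) = 27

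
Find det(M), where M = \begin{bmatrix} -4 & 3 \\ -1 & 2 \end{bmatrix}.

det(M) = -5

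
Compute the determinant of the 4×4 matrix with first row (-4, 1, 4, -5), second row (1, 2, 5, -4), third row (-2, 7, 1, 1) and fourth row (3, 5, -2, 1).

-648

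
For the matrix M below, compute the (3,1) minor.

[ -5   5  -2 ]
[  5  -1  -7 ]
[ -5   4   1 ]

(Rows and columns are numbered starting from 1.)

Delete row 3 and column 1; the remaining 2×2 submatrix is [5 -2; -1 -7].
Its determinant is 5·(-7) − (-2)·(-1) = -37.

The minor is -37.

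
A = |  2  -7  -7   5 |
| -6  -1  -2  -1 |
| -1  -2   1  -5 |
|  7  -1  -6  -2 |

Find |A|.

|A| = 2252

Expand along row 1:
  + (2) · M_11   where M_11 = det([-1 -2 -1; -2 1 -5; -1 -6 -2]) = 17
  − (-7) · M_12   where M_12 = det([-6 -2 -1; -1 1 -5; 7 -6 -2]) = 267
  + (-7) · M_13   where M_13 = det([-6 -1 -1; -1 -2 -5; 7 -1 -2]) = 28
  − (5) · M_14   where M_14 = det([-6 -1 -2; -1 -2 1; 7 -1 -6]) = -109
det = (+1)·(2)·(17) + (-1)·(-7)·(267) + (+1)·(-7)·(28) + (-1)·(5)·(-109) = 2252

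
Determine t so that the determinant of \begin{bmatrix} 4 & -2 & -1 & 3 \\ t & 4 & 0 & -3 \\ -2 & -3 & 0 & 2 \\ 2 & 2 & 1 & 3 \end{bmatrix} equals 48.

5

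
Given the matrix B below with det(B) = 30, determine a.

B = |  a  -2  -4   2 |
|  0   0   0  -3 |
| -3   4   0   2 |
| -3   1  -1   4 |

-5

Expanding along the row containing a, det(B) is linear in a: det(B) = (12)·a + (90).
Set (12)·a + (90) = 30  ⇒  (12)·a = -60  ⇒  a = -5.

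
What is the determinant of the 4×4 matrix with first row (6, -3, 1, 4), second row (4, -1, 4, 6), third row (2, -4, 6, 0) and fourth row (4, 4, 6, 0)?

Expand along column 4 (it has 2 zeros):
  − (4) · M_14   where M_14 = det([4 -1 4; 2 -4 6; 4 4 6]) = -108
  + (6) · M_24   where M_24 = det([6 -3 1; 2 -4 6; 4 4 6]) = -300
det = (-1)·(4)·(-108) + (+1)·(6)·(-300) = -1368

The determinant is -1368.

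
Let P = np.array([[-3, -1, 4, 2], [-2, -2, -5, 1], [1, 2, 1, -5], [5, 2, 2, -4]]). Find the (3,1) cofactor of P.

Delete row 3 and column 1; the remaining 3×3 submatrix is [-1 4 2; -2 -5 1; 2 2 -4].
Its determinant is -30.
The cofactor carries sign (−1)^(3+1) = +1, so C_{3,1} = +(-30) = -30.

The cofactor is -30.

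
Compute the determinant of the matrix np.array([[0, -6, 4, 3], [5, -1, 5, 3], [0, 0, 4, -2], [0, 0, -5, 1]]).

The determinant is -180.

The matrix is block upper-triangular with a 2×2 block and a 2×2 block on the diagonal, so its determinant equals the product of the determinants of the diagonal blocks.
det of the 2×2 block = 30
det of the 2×2 block = -6
det = (30)·(-6) = -180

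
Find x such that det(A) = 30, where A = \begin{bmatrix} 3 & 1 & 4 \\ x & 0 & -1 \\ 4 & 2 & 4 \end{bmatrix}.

Expanding along the row containing x, det(A) is linear in x: det(A) = (4)·x + (2).
Set (4)·x + (2) = 30  ⇒  (4)·x = 28  ⇒  x = 7.

x = 7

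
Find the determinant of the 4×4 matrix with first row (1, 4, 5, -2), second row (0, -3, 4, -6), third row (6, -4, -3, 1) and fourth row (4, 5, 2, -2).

-854

Expand along row 2 (it has 1 zero):
  + (-3) · M_22   where M_22 = det([1 5 -2; 6 -3 1; 4 2 -2]) = 36
  − (4) · M_23   where M_23 = det([1 4 -2; 6 -4 1; 4 5 -2]) = -25
  + (-6) · M_24   where M_24 = det([1 4 5; 6 -4 -3; 4 5 2]) = 141
det = (+1)·(-3)·(36) + (-1)·(4)·(-25) + (+1)·(-6)·(141) = -854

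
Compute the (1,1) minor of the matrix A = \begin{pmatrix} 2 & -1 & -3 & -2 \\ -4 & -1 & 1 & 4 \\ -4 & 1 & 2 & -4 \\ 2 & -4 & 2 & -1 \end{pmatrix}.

Delete row 1 and column 1; the remaining 3×3 submatrix is [-1 1 4; 1 2 -4; -4 2 -1].
Its determinant is 51.

The minor is 51.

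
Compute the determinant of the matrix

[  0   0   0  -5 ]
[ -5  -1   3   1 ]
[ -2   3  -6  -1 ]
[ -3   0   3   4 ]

-210

Expand along row 1 (it has 3 zeros):
  − (-5) · M_14   where M_14 = det([-5 -1 3; -2 3 -6; -3 0 3]) = -42
det = (-1)·(-5)·(-42) = -210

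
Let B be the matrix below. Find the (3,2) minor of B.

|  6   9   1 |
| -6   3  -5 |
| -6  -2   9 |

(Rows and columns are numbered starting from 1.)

Delete row 3 and column 2; the remaining 2×2 submatrix is [6 1; -6 -5].
Its determinant is 6·(-5) − 1·(-6) = -24.

The minor is -24.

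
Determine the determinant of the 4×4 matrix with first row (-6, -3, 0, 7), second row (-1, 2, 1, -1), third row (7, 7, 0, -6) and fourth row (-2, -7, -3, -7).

-352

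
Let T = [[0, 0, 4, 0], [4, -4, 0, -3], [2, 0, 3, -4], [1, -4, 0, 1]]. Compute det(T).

Expand along row 1 (it has 3 zeros):
  + (4) · M_13   where M_13 = det([4 -4 -3; 2 0 -4; 1 -4 1]) = -16
det = (+1)·(4)·(-16) = -64

|T| = -64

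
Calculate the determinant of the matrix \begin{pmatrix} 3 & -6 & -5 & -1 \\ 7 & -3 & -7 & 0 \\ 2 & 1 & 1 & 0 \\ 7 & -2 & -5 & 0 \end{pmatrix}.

The determinant is 5.

Expand along column 4 (it has 3 zeros):
  − (-1) · M_14   where M_14 = det([7 -3 -7; 2 1 1; 7 -2 -5]) = 5
det = (-1)·(-1)·(5) = 5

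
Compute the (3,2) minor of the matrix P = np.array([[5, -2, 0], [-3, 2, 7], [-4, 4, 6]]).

Delete row 3 and column 2; the remaining 2×2 submatrix is [5 0; -3 7].
Its determinant is 5·7 − 0·(-3) = 35.

The minor is 35.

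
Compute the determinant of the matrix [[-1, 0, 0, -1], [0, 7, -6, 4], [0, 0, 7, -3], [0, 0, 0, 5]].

The matrix is upper triangular, so the determinant is the product of the diagonal entries:
det = (-1) · (7) · (7) · (5) = -245

-245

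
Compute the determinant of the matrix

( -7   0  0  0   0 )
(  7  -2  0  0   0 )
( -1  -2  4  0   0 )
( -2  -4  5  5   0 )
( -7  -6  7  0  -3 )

-840

The matrix is lower triangular, so the determinant is the product of the diagonal entries:
det = (-7) · (-2) · (4) · (5) · (-3) = -840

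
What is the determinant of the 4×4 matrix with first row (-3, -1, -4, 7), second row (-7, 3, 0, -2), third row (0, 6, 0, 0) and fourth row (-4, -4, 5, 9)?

The determinant is 3354.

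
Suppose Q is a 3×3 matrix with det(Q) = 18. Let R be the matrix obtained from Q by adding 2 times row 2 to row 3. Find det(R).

Adding a multiple of one row to another leaves the determinant unchanged.
det(R) = (1)·(18) = 18

18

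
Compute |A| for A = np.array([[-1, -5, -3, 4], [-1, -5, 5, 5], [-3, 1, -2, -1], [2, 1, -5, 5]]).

Expand along row 1:
  + (-1) · M_11   where M_11 = det([-5 5 5; 1 -2 -1; 1 -5 5]) = 30
  − (-5) · M_12   where M_12 = det([-1 5 5; -3 -2 -1; 2 -5 5]) = 175
  + (-3) · M_13   where M_13 = det([-1 -5 5; -3 1 -1; 2 1 5]) = -96
  − (4) · M_14   where M_14 = det([-1 -5 5; -3 1 -2; 2 1 -5]) = 73
det = (+1)·(-1)·(30) + (-1)·(-5)·(175) + (+1)·(-3)·(-96) + (-1)·(4)·(73) = 841

841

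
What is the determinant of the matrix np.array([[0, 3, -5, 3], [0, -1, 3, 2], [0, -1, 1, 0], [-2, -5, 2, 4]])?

Expand along column 1 (it has 3 zeros):
  − (-2) · M_41   where M_41 = det([3 -5 3; -1 3 2; -1 1 0]) = 10
det = (-1)·(-2)·(10) = 20

20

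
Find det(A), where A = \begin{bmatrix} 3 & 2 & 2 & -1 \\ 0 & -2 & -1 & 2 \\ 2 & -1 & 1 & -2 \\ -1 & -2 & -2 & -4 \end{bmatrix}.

Expand along row 2 (it has 1 zero):
  + (-2) · M_22   where M_22 = det([3 2 -1; 2 1 -2; -1 -2 -4]) = -1
  − (-1) · M_23   where M_23 = det([3 2 -1; 2 -1 -2; -1 -2 -4]) = 25
  + (2) · M_24   where M_24 = det([3 2 2; 2 -1 1; -1 -2 -2]) = 8
det = (+1)·(-2)·(-1) + (-1)·(-1)·(25) + (+1)·(2)·(8) = 43

43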